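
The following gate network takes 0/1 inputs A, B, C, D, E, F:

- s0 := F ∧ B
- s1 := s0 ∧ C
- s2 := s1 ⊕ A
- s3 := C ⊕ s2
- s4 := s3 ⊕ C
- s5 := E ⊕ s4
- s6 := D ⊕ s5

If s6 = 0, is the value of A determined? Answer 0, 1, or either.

Both values of A occur among assignments with s6 = 0:
  A=0: A=0, B=0, C=0, D=0, E=0, F=0
  A=1: A=1, B=0, C=0, D=0, E=1, F=0

either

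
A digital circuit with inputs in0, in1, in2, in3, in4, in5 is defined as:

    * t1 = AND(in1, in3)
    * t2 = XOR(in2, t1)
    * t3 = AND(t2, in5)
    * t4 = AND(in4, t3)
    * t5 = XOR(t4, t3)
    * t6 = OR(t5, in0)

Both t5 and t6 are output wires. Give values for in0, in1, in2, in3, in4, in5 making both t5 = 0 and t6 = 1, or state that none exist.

in0=1, in1=1, in2=1, in3=1, in4=1, in5=0

Check with in0=1, in1=1, in2=1, in3=1, in4=1, in5=0:
t1 = AND(in1, in3) = AND(1, 1) = 1
t2 = XOR(in2, t1) = XOR(1, 1) = 0
t3 = AND(t2, in5) = AND(0, 0) = 0
t4 = AND(in4, t3) = AND(1, 0) = 0
t5 = XOR(t4, t3) = XOR(0, 0) = 0
t6 = OR(t5, in0) = OR(0, 1) = 1
So t5 = 0 and t6 = 1.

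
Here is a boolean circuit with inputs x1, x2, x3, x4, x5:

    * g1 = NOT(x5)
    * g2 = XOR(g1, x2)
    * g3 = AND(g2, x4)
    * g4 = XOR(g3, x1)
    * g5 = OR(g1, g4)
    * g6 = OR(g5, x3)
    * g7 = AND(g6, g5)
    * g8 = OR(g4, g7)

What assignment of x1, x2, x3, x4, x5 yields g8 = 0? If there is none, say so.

Check with x1=0 x2=0 x3=1 x4=0 x5=1:
g1 = NOT(x5) = NOT 1 = 0
g2 = XOR(g1, x2) = XOR(0, 0) = 0
g3 = AND(g2, x4) = AND(0, 0) = 0
g4 = XOR(g3, x1) = XOR(0, 0) = 0
g5 = OR(g1, g4) = OR(0, 0) = 0
g6 = OR(g5, x3) = OR(0, 1) = 1
g7 = AND(g6, g5) = AND(1, 0) = 0
g8 = OR(g4, g7) = OR(0, 0) = 0
So g8 = 0 as required.

x1=0 x2=0 x3=1 x4=0 x5=1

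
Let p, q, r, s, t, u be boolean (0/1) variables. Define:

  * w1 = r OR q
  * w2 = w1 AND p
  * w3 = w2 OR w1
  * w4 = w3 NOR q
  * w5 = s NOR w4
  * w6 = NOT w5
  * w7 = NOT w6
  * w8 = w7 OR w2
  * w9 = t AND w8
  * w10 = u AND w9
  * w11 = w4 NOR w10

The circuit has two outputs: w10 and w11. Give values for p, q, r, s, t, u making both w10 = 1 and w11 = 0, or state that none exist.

p=0, q=0, r=1, s=0, t=1, u=1

Check with p=0, q=0, r=1, s=0, t=1, u=1:
w1 = r OR q = 1 OR 0 = 1
w2 = w1 AND p = 1 AND 0 = 0
w3 = w2 OR w1 = 0 OR 1 = 1
w4 = w3 NOR q = 1 NOR 0 = 0
w5 = s NOR w4 = 0 NOR 0 = 1
w6 = NOT w5 = NOT 1 = 0
w7 = NOT w6 = NOT 0 = 1
w8 = w7 OR w2 = 1 OR 0 = 1
w9 = t AND w8 = 1 AND 1 = 1
w10 = u AND w9 = 1 AND 1 = 1
w11 = w4 NOR w10 = 0 NOR 1 = 0
So w10 = 1 and w11 = 0.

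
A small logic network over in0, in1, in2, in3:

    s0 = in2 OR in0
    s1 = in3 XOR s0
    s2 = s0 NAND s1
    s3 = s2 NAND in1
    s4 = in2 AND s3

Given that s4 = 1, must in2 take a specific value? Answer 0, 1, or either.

1

s4 = in2 AND s3 must be 1, so both in2 = 1 and s3 = 1.
s3 = s2 NAND in1 must be 1, so at least one of s2, in1 is 0.
Every assignment with s4 = 1 has in2 = 1; there are 6 such assignment(s).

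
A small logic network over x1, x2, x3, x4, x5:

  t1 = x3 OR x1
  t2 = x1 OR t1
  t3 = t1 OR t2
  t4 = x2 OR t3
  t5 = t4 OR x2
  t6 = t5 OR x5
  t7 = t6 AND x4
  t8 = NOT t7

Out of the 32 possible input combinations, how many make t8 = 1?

17

t8 = NOT t7 must be 1, so t7 = 0.
Enumerating the 32 input combinations, 17 give t8 = 1 and 15 give t8 = 0.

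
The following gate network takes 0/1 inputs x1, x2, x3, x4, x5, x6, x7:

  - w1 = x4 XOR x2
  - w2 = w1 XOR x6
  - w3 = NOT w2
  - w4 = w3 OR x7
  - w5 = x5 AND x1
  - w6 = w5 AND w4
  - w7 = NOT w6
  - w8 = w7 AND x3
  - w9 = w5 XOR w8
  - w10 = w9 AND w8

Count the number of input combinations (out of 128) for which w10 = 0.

80

w10 = w9 AND w8 must be 0, so at least one of w9, w8 is 0.
Enumerating the 128 input combinations, 80 give w10 = 0 and 48 give w10 = 1.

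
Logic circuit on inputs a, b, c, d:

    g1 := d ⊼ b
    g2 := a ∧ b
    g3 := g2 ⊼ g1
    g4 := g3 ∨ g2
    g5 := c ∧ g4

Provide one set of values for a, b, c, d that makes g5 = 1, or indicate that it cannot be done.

a=0, b=0, c=1, d=0

g5 = c ∧ g4 must be 1, so both c = 1 and g4 = 1.
Check with a=0, b=0, c=1, d=0:
g1 = d ⊼ b = 0 ⊼ 0 = 1
g2 = a ∧ b = 0 ∧ 0 = 0
g3 = g2 ⊼ g1 = 0 ⊼ 1 = 1
g4 = g3 ∨ g2 = 1 ∨ 0 = 1
g5 = c ∧ g4 = 1 ∧ 1 = 1
So g5 = 1 as required.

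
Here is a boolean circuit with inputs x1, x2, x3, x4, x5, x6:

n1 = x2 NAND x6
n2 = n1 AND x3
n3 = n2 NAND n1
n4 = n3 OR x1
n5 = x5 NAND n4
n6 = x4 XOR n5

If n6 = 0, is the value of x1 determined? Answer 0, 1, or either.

either

Both values of x1 occur among assignments with n6 = 0:
  x1=0: x1=0, x2=0, x3=0, x4=0, x5=1, x6=0
  x1=1: x1=1, x2=0, x3=0, x4=0, x5=1, x6=0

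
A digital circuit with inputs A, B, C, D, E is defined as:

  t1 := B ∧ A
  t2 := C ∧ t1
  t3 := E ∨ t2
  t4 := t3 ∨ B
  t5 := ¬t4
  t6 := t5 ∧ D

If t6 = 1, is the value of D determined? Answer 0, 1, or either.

t6 = t5 ∧ D must be 1, so both t5 = 1 and D = 1.
t5 = ¬t4 must be 1, so t4 = 0.
t4 = t3 ∨ B must be 0, so both t3 = 0 and B = 0.
Every assignment with t6 = 1 has D = 1; there are 4 such assignment(s).
  A=0, B=0, C=0, D=1, E=0
  A=0, B=0, C=1, D=1, E=0
  A=1, B=0, C=0, D=1, E=0
  A=1, B=0, C=1, D=1, E=0

1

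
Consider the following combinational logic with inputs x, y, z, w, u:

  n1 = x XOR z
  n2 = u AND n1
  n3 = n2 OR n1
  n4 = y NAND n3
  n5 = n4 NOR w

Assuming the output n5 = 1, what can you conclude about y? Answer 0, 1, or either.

n5 = n4 NOR w must be 1, so both n4 = 0 and w = 0.
n4 = y NAND n3 must be 0, so both y = 1 and n3 = 1.
Every assignment with n5 = 1 has y = 1; there are 4 such assignment(s).
  x=0, y=1, z=1, w=0, u=0
  x=0, y=1, z=1, w=0, u=1
  x=1, y=1, z=0, w=0, u=0
  x=1, y=1, z=0, w=0, u=1

1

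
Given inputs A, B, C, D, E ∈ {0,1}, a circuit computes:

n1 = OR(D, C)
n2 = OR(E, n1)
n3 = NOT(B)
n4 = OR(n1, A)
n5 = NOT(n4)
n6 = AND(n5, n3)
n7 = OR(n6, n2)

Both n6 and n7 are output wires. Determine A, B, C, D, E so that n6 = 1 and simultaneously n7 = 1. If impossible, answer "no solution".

A=0, B=0, C=0, D=0, E=1

Check with A=0, B=0, C=0, D=0, E=1:
n1 = OR(D, C) = OR(0, 0) = 0
n2 = OR(E, n1) = OR(1, 0) = 1
n3 = NOT(B) = NOT 0 = 1
n4 = OR(n1, A) = OR(0, 0) = 0
n5 = NOT(n4) = NOT 0 = 1
n6 = AND(n5, n3) = AND(1, 1) = 1
n7 = OR(n6, n2) = OR(1, 1) = 1
So n6 = 1 and n7 = 1.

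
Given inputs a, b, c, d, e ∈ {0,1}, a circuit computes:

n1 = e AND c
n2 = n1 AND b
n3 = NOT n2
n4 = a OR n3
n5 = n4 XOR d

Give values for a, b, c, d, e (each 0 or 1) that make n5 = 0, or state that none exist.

n5 = n4 XOR d must be 0, so n4 and d are equal.
Check with a=0, b=0, c=0, d=1, e=1:
n1 = e AND c = 1 AND 0 = 0
n2 = n1 AND b = 0 AND 0 = 0
n3 = NOT n2 = NOT 0 = 1
n4 = a OR n3 = 0 OR 1 = 1
n5 = n4 XOR d = 1 XOR 1 = 0
So n5 = 0 as required.

a=0, b=0, c=0, d=1, e=1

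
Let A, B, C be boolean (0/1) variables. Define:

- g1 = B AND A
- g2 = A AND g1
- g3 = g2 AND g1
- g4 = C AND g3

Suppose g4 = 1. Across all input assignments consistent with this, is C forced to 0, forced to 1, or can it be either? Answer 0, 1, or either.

g4 = C AND g3 must be 1, so both C = 1 and g3 = 1.
g3 = g2 AND g1 must be 1, so both g2 = 1 and g1 = 1.
Every assignment with g4 = 1 has C = 1; there are 1 such assignment(s).
  A=1, B=1, C=1

1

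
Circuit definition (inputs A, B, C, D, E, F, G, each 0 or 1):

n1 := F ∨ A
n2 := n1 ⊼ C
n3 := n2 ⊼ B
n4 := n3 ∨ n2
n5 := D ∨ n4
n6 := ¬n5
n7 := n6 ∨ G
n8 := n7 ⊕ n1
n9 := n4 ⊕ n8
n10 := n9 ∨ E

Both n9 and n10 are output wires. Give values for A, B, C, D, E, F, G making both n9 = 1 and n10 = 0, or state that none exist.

Across all 128 input combinations, none give both n9 = 1 and n10 = 0.

no solution exists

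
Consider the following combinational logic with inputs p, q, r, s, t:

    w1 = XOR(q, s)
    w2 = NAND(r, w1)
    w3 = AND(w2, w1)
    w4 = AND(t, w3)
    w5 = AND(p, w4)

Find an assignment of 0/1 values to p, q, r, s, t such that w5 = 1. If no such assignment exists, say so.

p=1, q=1, r=0, s=0, t=1

w5 = AND(p, w4) must be 1, so both p = 1 and w4 = 1.
w4 = AND(t, w3) must be 1, so both t = 1 and w3 = 1.
Check with p=1, q=1, r=0, s=0, t=1:
w1 = XOR(q, s) = XOR(1, 0) = 1
w2 = NAND(r, w1) = NAND(0, 1) = 1
w3 = AND(w2, w1) = AND(1, 1) = 1
w4 = AND(t, w3) = AND(1, 1) = 1
w5 = AND(p, w4) = AND(1, 1) = 1
So w5 = 1 as required.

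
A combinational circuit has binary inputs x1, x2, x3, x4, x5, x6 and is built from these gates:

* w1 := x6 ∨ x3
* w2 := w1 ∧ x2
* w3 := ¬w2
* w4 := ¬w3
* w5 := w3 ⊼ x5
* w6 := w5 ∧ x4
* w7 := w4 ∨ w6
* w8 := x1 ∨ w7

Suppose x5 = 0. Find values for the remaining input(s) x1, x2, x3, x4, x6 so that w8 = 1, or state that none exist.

Check with x5 = 0 and x1=1, x2=0, x3=1, x4=1, x6=1:
w1 = x6 ∨ x3 = 1 ∨ 1 = 1
w2 = w1 ∧ x2 = 1 ∧ 0 = 0
w3 = ¬w2 = ¬0 = 1
w4 = ¬w3 = ¬1 = 0
w5 = w3 ⊼ x5 = 1 ⊼ 0 = 1
w6 = w5 ∧ x4 = 1 ∧ 1 = 1
w7 = w4 ∨ w6 = 0 ∨ 1 = 1
w8 = x1 ∨ w7 = 1 ∨ 1 = 1
So w8 = 1.

x1=1 x2=0 x3=1 x4=1 x6=1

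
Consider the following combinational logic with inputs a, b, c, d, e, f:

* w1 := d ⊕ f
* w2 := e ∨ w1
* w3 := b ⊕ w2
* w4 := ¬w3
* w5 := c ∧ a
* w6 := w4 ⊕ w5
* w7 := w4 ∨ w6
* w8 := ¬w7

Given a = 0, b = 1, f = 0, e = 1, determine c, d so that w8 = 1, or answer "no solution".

no solution exists

With a = 0, b = 1, f = 0, e = 1 fixed, none of the 4 settings of c, d give w8 = 1.
For example, with c=1, d=1:
w1 = d ⊕ f = 1 ⊕ 0 = 1
w2 = e ∨ w1 = 1 ∨ 1 = 1
w3 = b ⊕ w2 = 1 ⊕ 1 = 0
w4 = ¬w3 = ¬0 = 1
w5 = c ∧ a = 1 ∧ 0 = 0
w6 = w4 ⊕ w5 = 1 ⊕ 0 = 1
w7 = w4 ∨ w6 = 1 ∨ 1 = 1
w8 = ¬w7 = ¬1 = 0
giving w8 = 0 ≠ 1.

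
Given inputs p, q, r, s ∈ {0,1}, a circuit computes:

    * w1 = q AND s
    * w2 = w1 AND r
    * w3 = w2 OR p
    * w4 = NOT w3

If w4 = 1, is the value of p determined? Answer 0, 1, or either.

0

w4 = NOT w3 must be 1, so w3 = 0.
w3 = w2 OR p must be 0, so both w2 = 0 and p = 0.
Every assignment with w4 = 1 has p = 0; there are 7 such assignment(s).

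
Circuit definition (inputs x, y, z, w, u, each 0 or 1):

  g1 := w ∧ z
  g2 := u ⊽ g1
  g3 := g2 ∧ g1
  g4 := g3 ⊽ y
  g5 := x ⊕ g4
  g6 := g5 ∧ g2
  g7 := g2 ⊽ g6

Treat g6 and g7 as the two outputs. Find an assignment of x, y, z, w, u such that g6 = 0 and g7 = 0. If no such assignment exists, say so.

x=0, y=1, z=0, w=0, u=0

Check with x=0, y=1, z=0, w=0, u=0:
g1 = w ∧ z = 0 ∧ 0 = 0
g2 = u ⊽ g1 = 0 ⊽ 0 = 1
g3 = g2 ∧ g1 = 1 ∧ 0 = 0
g4 = g3 ⊽ y = 0 ⊽ 1 = 0
g5 = x ⊕ g4 = 0 ⊕ 0 = 0
g6 = g5 ∧ g2 = 0 ∧ 1 = 0
g7 = g2 ⊽ g6 = 1 ⊽ 0 = 0
So g6 = 0 and g7 = 0.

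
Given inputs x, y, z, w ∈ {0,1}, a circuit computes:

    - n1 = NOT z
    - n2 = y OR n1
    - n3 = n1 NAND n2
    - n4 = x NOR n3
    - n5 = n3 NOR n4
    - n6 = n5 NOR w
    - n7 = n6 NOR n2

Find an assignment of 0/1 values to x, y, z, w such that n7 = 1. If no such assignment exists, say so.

x=1 y=0 z=1 w=1

n7 = n6 NOR n2 must be 1, so both n6 = 0 and n2 = 0.
n6 = n5 NOR w must be 0, so at least one of n5, w is 1.
Check with x=1 y=0 z=1 w=1:
n1 = NOT z = NOT 1 = 0
n2 = y OR n1 = 0 OR 0 = 0
n3 = n1 NAND n2 = 0 NAND 0 = 1
n4 = x NOR n3 = 1 NOR 1 = 0
n5 = n3 NOR n4 = 1 NOR 0 = 0
n6 = n5 NOR w = 0 NOR 1 = 0
n7 = n6 NOR n2 = 0 NOR 0 = 1
So n7 = 1 as required.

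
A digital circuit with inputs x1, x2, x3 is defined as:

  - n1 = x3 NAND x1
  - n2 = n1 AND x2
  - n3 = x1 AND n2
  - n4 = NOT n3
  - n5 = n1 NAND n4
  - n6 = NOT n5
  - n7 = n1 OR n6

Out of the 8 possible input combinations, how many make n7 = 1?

6

n7 = n1 OR n6 must be 1, so at least one of n1, n6 is 1.
Enumerating the 8 input combinations, 6 give n7 = 1 and 2 give n7 = 0.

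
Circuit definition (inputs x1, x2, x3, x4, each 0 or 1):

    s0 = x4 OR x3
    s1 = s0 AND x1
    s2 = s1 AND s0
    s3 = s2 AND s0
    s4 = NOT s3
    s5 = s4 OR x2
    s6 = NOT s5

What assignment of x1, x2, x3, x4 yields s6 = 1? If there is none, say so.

x1=1, x2=0, x3=1, x4=1

Check with x1=1, x2=0, x3=1, x4=1:
s0 = x4 OR x3 = 1 OR 1 = 1
s1 = s0 AND x1 = 1 AND 1 = 1
s2 = s1 AND s0 = 1 AND 1 = 1
s3 = s2 AND s0 = 1 AND 1 = 1
s4 = NOT s3 = NOT 1 = 0
s5 = s4 OR x2 = 0 OR 0 = 0
s6 = NOT s5 = NOT 0 = 1
So s6 = 1 as required.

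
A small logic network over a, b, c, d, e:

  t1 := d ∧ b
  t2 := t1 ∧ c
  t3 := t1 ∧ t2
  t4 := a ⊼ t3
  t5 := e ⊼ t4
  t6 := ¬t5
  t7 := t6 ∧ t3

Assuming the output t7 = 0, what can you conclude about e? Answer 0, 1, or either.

Both values of e occur among assignments with t7 = 0:
  e=0: a=0, b=0, c=0, d=0, e=0
  e=1: a=0, b=0, c=0, d=0, e=1

either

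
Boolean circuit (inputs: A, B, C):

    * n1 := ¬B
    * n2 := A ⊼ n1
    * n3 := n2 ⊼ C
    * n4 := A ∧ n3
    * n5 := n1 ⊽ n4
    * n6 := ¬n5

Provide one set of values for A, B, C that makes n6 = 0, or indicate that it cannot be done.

n6 = ¬n5 must be 0, so n5 = 1.
n5 = n1 ⊽ n4 must be 1, so both n1 = 0 and n4 = 0.
Check with A=0, B=1, C=1:
n1 = ¬B = ¬1 = 0
n2 = A ⊼ n1 = 0 ⊼ 0 = 1
n3 = n2 ⊼ C = 1 ⊼ 1 = 0
n4 = A ∧ n3 = 0 ∧ 0 = 0
n5 = n1 ⊽ n4 = 0 ⊽ 0 = 1
n6 = ¬n5 = ¬1 = 0
So n6 = 0 as required.

A=0, B=1, C=1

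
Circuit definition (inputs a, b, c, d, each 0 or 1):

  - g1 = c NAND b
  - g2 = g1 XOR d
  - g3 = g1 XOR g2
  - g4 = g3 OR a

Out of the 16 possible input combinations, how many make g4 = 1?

g4 = g3 OR a must be 1, so at least one of g3, a is 1.
Enumerating the 16 input combinations, 12 give g4 = 1 and 4 give g4 = 0.

12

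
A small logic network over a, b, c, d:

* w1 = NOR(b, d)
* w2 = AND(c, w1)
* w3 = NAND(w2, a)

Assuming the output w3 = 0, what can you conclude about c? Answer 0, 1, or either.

1

w3 = NAND(w2, a) must be 0, so both w2 = 1 and a = 1.
w2 = AND(c, w1) must be 1, so both c = 1 and w1 = 1.
w1 = NOR(b, d) must be 1, so both b = 0 and d = 0.
Every assignment with w3 = 0 has c = 1; there are 1 such assignment(s).
  a=1, b=0, c=1, d=0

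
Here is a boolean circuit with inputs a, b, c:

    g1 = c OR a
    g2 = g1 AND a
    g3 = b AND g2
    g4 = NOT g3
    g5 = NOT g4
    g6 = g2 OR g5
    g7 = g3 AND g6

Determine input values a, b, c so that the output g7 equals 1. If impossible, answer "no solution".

a=1, b=1, c=1

g7 = g3 AND g6 must be 1, so both g3 = 1 and g6 = 1.
Check with a=1, b=1, c=1:
g1 = c OR a = 1 OR 1 = 1
g2 = g1 AND a = 1 AND 1 = 1
g3 = b AND g2 = 1 AND 1 = 1
g4 = NOT g3 = NOT 1 = 0
g5 = NOT g4 = NOT 0 = 1
g6 = g2 OR g5 = 1 OR 1 = 1
g7 = g3 AND g6 = 1 AND 1 = 1
So g7 = 1 as required.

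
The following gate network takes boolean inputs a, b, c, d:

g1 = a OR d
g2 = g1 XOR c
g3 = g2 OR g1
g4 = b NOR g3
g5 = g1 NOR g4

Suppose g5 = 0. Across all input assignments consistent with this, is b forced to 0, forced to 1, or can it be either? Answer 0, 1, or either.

Both values of b occur among assignments with g5 = 0:
  b=0: a=0, b=0, c=0, d=0
  b=1: a=0, b=1, c=0, d=1

either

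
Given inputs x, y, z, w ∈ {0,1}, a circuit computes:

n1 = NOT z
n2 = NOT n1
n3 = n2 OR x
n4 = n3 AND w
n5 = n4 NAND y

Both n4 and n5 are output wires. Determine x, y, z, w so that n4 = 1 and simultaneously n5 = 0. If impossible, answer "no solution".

x=1, y=1, z=0, w=1

Check with x=1, y=1, z=0, w=1:
n1 = NOT z = NOT 0 = 1
n2 = NOT n1 = NOT 1 = 0
n3 = n2 OR x = 0 OR 1 = 1
n4 = n3 AND w = 1 AND 1 = 1
n5 = n4 NAND y = 1 NAND 1 = 0
So n4 = 1 and n5 = 0.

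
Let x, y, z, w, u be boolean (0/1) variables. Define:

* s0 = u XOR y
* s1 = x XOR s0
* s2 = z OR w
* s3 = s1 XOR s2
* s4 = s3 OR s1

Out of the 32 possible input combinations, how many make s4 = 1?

28

s4 = s3 OR s1 must be 1, so at least one of s3, s1 is 1.
Enumerating the 32 input combinations, 28 give s4 = 1 and 4 give s4 = 0.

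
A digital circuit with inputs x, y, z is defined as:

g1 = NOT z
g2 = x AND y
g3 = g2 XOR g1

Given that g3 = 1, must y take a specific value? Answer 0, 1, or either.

Both values of y occur among assignments with g3 = 1:
  y=0: x=0, y=0, z=0
  y=1: x=0, y=1, z=0

either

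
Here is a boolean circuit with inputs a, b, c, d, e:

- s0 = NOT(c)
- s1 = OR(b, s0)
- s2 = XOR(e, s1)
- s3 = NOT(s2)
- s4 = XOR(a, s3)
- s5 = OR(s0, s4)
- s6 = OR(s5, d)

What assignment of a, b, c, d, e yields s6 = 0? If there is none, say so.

a=1, b=0, c=1, d=0, e=0

s6 = OR(s5, d) must be 0, so both s5 = 0 and d = 0.
s5 = OR(s0, s4) must be 0, so both s0 = 0 and s4 = 0.
Check with a=1, b=0, c=1, d=0, e=0:
s0 = NOT(c) = NOT 1 = 0
s1 = OR(b, s0) = OR(0, 0) = 0
s2 = XOR(e, s1) = XOR(0, 0) = 0
s3 = NOT(s2) = NOT 0 = 1
s4 = XOR(a, s3) = XOR(1, 1) = 0
s5 = OR(s0, s4) = OR(0, 0) = 0
s6 = OR(s5, d) = OR(0, 0) = 0
So s6 = 0 as required.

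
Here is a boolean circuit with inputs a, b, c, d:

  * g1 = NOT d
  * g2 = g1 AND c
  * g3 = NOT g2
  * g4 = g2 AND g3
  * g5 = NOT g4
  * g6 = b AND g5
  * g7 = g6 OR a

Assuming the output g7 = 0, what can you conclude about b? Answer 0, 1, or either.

0

g7 = g6 OR a must be 0, so both g6 = 0 and a = 0.
Every assignment with g7 = 0 has b = 0; there are 4 such assignment(s).
  a=0, b=0, c=0, d=0
  a=0, b=0, c=0, d=1
  a=0, b=0, c=1, d=0
  a=0, b=0, c=1, d=1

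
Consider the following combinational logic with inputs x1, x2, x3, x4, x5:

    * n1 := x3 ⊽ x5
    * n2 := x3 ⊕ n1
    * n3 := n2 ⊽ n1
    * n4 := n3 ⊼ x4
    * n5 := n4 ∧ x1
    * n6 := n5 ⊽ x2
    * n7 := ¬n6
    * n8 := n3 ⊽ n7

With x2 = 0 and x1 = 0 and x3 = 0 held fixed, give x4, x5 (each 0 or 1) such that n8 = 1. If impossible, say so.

x4=0, x5=0

Check with x2 = 0 and x1 = 0 and x3 = 0 and x4=0, x5=0:
n1 = x3 ⊽ x5 = 0 ⊽ 0 = 1
n2 = x3 ⊕ n1 = 0 ⊕ 1 = 1
n3 = n2 ⊽ n1 = 1 ⊽ 1 = 0
n4 = n3 ⊼ x4 = 0 ⊼ 0 = 1
n5 = n4 ∧ x1 = 1 ∧ 0 = 0
n6 = n5 ⊽ x2 = 0 ⊽ 0 = 1
n7 = ¬n6 = ¬1 = 0
n8 = n3 ⊽ n7 = 0 ⊽ 0 = 1
So n8 = 1.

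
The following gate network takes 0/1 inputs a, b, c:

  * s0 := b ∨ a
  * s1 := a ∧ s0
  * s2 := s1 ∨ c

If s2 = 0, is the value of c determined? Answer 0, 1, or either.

s2 = s1 ∨ c must be 0, so both s1 = 0 and c = 0.
s1 = a ∧ s0 must be 0, so at least one of a, s0 is 0.
Every assignment with s2 = 0 has c = 0; there are 2 such assignment(s).
  a=0, b=0, c=0
  a=0, b=1, c=0

0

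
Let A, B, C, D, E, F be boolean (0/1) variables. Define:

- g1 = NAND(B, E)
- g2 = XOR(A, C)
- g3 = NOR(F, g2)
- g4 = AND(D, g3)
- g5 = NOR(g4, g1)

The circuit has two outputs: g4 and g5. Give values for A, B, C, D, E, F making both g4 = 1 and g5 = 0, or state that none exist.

Check with A=1, B=1, C=1, D=1, E=0, F=0:
g1 = NAND(B, E) = NAND(1, 0) = 1
g2 = XOR(A, C) = XOR(1, 1) = 0
g3 = NOR(F, g2) = NOR(0, 0) = 1
g4 = AND(D, g3) = AND(1, 1) = 1
g5 = NOR(g4, g1) = NOR(1, 1) = 0
So g4 = 1 and g5 = 0.

A=1, B=1, C=1, D=1, E=0, F=0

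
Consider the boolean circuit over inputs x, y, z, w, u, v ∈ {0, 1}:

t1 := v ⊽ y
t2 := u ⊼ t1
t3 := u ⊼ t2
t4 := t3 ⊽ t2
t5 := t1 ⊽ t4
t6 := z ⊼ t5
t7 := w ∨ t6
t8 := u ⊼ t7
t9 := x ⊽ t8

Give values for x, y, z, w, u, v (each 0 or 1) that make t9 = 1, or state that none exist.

t9 = x ⊽ t8 must be 1, so both x = 0 and t8 = 0.
Check with x=0 y=0 z=0 w=0 u=1 v=0:
t1 = v ⊽ y = 0 ⊽ 0 = 1
t2 = u ⊼ t1 = 1 ⊼ 1 = 0
t3 = u ⊼ t2 = 1 ⊼ 0 = 1
t4 = t3 ⊽ t2 = 1 ⊽ 0 = 0
t5 = t1 ⊽ t4 = 1 ⊽ 0 = 0
t6 = z ⊼ t5 = 0 ⊼ 0 = 1
t7 = w ∨ t6 = 0 ∨ 1 = 1
t8 = u ⊼ t7 = 1 ⊼ 1 = 0
t9 = x ⊽ t8 = 0 ⊽ 0 = 1
So t9 = 1 as required.

x=0 y=0 z=0 w=0 u=1 v=0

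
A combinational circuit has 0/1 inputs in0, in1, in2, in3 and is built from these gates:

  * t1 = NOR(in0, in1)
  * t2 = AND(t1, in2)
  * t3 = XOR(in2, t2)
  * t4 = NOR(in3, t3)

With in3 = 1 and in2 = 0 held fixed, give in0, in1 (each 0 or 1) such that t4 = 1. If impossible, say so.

With in3 = 1 and in2 = 0 fixed, none of the 4 settings of in0, in1 give t4 = 1.
For example, with in0=1, in1=1:
t1 = NOR(in0, in1) = NOR(1, 1) = 0
t2 = AND(t1, in2) = AND(0, 0) = 0
t3 = XOR(in2, t2) = XOR(0, 0) = 0
t4 = NOR(in3, t3) = NOR(1, 0) = 0
giving t4 = 0 ≠ 1.

no solution exists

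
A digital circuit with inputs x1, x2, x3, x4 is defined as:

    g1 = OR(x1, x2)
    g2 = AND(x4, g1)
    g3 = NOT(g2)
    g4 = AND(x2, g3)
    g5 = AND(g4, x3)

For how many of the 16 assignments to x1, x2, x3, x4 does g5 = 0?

g5 = AND(g4, x3) must be 0, so at least one of g4, x3 is 0.
Enumerating the 16 input combinations, 14 give g5 = 0 and 2 give g5 = 1.

14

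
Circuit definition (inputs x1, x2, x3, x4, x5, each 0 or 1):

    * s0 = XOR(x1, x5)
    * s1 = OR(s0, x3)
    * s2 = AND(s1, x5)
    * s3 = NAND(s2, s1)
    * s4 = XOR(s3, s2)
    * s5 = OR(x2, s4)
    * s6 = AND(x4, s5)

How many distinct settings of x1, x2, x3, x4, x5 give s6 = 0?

16

s6 = AND(x4, s5) must be 0, so at least one of x4, s5 is 0.
Enumerating the 32 input combinations, 16 give s6 = 0 and 16 give s6 = 1.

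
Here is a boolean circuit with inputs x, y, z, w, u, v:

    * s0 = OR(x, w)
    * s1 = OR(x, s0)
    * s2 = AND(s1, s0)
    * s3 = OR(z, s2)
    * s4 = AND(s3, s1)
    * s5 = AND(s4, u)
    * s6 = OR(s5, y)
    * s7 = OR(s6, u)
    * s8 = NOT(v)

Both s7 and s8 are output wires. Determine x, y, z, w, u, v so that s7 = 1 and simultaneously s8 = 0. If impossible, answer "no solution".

x=1 y=1 z=1 w=0 u=0 v=1

Check with x=1 y=1 z=1 w=0 u=0 v=1:
s0 = OR(x, w) = OR(1, 0) = 1
s1 = OR(x, s0) = OR(1, 1) = 1
s2 = AND(s1, s0) = AND(1, 1) = 1
s3 = OR(z, s2) = OR(1, 1) = 1
s4 = AND(s3, s1) = AND(1, 1) = 1
s5 = AND(s4, u) = AND(1, 0) = 0
s6 = OR(s5, y) = OR(0, 1) = 1
s7 = OR(s6, u) = OR(1, 0) = 1
s8 = NOT(v) = NOT 1 = 0
So s7 = 1 and s8 = 0.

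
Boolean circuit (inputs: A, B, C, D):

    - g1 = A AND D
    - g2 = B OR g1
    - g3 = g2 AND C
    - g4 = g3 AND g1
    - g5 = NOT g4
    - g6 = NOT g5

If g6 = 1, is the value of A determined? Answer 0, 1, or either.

1

g6 = NOT g5 must be 1, so g5 = 0.
g5 = NOT g4 must be 0, so g4 = 1.
Every assignment with g6 = 1 has A = 1; there are 2 such assignment(s).
  A=1, B=0, C=1, D=1
  A=1, B=1, C=1, D=1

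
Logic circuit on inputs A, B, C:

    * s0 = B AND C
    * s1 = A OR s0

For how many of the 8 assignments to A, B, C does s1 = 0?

3

s1 = A OR s0 must be 0, so both A = 0 and s0 = 0.
s0 = B AND C must be 0, so at least one of B, C is 0.
Enumerating the 8 input combinations, 3 give s1 = 0 and 5 give s1 = 1.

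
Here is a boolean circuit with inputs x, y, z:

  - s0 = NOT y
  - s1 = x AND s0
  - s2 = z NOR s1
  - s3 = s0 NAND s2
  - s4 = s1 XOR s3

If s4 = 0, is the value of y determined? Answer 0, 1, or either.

0

s4 = s1 XOR s3 must be 0, so s1 and s3 are equal.
Every assignment with s4 = 0 has y = 0; there are 3 such assignment(s).
  x=0, y=0, z=0
  x=1, y=0, z=0
  x=1, y=0, z=1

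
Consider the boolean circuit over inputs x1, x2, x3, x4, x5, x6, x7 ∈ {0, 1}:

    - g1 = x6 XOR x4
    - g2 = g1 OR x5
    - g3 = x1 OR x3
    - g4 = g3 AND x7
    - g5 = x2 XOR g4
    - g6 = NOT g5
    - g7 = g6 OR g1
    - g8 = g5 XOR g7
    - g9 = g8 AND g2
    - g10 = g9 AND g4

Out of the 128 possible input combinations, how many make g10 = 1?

g10 = g9 AND g4 must be 1, so both g9 = 1 and g4 = 1.
g9 = g8 AND g2 must be 1, so both g8 = 1 and g2 = 1.
g4 = g3 AND x7 must be 1, so both g3 = 1 and x7 = 1.
Enumerating the 128 input combinations, 24 give g10 = 1 and 104 give g10 = 0.

24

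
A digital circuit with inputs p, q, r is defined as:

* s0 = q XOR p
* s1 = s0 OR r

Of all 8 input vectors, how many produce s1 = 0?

s1 = s0 OR r must be 0, so both s0 = 0 and r = 0.
s0 = q XOR p must be 0, so q and p are equal.
Satisfying assignments:
  p=0, q=0, r=0
  p=1, q=1, r=0

2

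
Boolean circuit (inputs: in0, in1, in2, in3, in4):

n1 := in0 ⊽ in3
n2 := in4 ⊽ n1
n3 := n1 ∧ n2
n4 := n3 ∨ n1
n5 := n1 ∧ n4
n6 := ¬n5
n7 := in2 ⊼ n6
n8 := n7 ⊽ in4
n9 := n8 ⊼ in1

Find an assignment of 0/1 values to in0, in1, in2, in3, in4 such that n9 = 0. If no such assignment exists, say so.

in0=1, in1=1, in2=1, in3=0, in4=0

Check with in0=1, in1=1, in2=1, in3=0, in4=0:
n1 = in0 ⊽ in3 = 1 ⊽ 0 = 0
n2 = in4 ⊽ n1 = 0 ⊽ 0 = 1
n3 = n1 ∧ n2 = 0 ∧ 1 = 0
n4 = n3 ∨ n1 = 0 ∨ 0 = 0
n5 = n1 ∧ n4 = 0 ∧ 0 = 0
n6 = ¬n5 = ¬0 = 1
n7 = in2 ⊼ n6 = 1 ⊼ 1 = 0
n8 = n7 ⊽ in4 = 0 ⊽ 0 = 1
n9 = n8 ⊼ in1 = 1 ⊼ 1 = 0
So n9 = 0 as required.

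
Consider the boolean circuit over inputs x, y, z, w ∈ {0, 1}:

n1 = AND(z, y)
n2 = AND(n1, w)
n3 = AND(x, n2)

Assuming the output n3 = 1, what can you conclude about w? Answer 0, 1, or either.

1

n3 = AND(x, n2) must be 1, so both x = 1 and n2 = 1.
n2 = AND(n1, w) must be 1, so both n1 = 1 and w = 1.
Every assignment with n3 = 1 has w = 1; there are 1 such assignment(s).
  x=1, y=1, z=1, w=1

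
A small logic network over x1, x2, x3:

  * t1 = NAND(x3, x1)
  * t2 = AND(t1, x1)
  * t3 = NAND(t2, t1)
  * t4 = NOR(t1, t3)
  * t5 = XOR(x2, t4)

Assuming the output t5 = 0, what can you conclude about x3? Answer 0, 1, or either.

Both values of x3 occur among assignments with t5 = 0:
  x3=0: x1=0, x2=0, x3=0
  x3=1: x1=0, x2=0, x3=1

either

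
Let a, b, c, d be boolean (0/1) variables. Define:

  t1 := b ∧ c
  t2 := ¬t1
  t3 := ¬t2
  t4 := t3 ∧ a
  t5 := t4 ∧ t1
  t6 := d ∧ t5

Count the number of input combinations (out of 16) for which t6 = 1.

t6 = d ∧ t5 must be 1, so both d = 1 and t5 = 1.
t5 = t4 ∧ t1 must be 1, so both t4 = 1 and t1 = 1.
t4 = t3 ∧ a must be 1, so both t3 = 1 and a = 1.
Enumerating the 16 input combinations, 1 give t6 = 1 and 15 give t6 = 0.

1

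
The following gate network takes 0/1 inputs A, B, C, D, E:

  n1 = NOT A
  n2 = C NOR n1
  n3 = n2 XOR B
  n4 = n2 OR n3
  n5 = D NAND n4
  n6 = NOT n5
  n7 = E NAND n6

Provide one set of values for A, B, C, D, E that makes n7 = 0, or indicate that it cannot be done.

A=1 B=0 C=0 D=1 E=1

n7 = E NAND n6 must be 0, so both E = 1 and n6 = 1.
n6 = NOT n5 must be 1, so n5 = 0.
n5 = D NAND n4 must be 0, so both D = 1 and n4 = 1.
Check with A=1 B=0 C=0 D=1 E=1:
n1 = NOT A = NOT 1 = 0
n2 = C NOR n1 = 0 NOR 0 = 1
n3 = n2 XOR B = 1 XOR 0 = 1
n4 = n2 OR n3 = 1 OR 1 = 1
n5 = D NAND n4 = 1 NAND 1 = 0
n6 = NOT n5 = NOT 0 = 1
n7 = E NAND n6 = 1 NAND 1 = 0
So n7 = 0 as required.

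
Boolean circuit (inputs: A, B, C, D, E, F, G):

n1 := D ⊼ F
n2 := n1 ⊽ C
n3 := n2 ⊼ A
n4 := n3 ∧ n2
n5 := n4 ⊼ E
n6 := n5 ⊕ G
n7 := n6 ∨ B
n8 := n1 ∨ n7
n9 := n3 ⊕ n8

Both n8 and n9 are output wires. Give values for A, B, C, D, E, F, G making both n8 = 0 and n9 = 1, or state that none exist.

Check with A=1 B=0 C=1 D=1 E=1 F=1 G=1:
n1 = D ⊼ F = 1 ⊼ 1 = 0
n2 = n1 ⊽ C = 0 ⊽ 1 = 0
n3 = n2 ⊼ A = 0 ⊼ 1 = 1
n4 = n3 ∧ n2 = 1 ∧ 0 = 0
n5 = n4 ⊼ E = 0 ⊼ 1 = 1
n6 = n5 ⊕ G = 1 ⊕ 1 = 0
n7 = n6 ∨ B = 0 ∨ 0 = 0
n8 = n1 ∨ n7 = 0 ∨ 0 = 0
n9 = n3 ⊕ n8 = 1 ⊕ 0 = 1
So n8 = 0 and n9 = 1.

A=1 B=0 C=1 D=1 E=1 F=1 G=1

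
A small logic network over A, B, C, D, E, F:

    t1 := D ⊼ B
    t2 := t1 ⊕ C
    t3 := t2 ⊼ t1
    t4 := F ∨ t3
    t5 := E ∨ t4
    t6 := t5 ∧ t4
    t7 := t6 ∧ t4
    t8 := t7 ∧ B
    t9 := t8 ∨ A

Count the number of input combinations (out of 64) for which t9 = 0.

18

t9 = t8 ∨ A must be 0, so both t8 = 0 and A = 0.
t8 = t7 ∧ B must be 0, so at least one of t7, B is 0.
Enumerating the 64 input combinations, 18 give t9 = 0 and 46 give t9 = 1.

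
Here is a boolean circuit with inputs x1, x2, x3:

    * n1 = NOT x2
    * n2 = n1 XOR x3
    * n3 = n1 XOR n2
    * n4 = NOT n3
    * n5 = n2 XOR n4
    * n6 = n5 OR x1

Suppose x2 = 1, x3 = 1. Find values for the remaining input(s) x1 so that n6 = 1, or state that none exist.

n6 = n5 OR x1 must be 1, so at least one of n5, x1 is 1.
Check with x2 = 1, x3 = 1 and x1=1:
n1 = NOT x2 = NOT 1 = 0
n2 = n1 XOR x3 = 0 XOR 1 = 1
n3 = n1 XOR n2 = 0 XOR 1 = 1
n4 = NOT n3 = NOT 1 = 0
n5 = n2 XOR n4 = 1 XOR 0 = 1
n6 = n5 OR x1 = 1 OR 1 = 1
So n6 = 1.

x1=1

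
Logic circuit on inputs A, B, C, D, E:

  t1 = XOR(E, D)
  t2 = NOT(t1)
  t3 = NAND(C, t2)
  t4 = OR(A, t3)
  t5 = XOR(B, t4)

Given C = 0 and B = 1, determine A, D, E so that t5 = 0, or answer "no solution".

Check with C = 0 and B = 1 and A=1, D=0, E=1:
t1 = XOR(E, D) = XOR(1, 0) = 1
t2 = NOT(t1) = NOT 1 = 0
t3 = NAND(C, t2) = NAND(0, 0) = 1
t4 = OR(A, t3) = OR(1, 1) = 1
t5 = XOR(B, t4) = XOR(1, 1) = 0
So t5 = 0.

A=1, D=0, E=1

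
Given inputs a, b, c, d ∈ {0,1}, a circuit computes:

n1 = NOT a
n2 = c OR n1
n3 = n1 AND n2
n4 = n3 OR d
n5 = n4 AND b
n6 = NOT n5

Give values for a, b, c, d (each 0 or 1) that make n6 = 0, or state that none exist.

a=0, b=1, c=1, d=1

n6 = NOT n5 must be 0, so n5 = 1.
Check with a=0, b=1, c=1, d=1:
n1 = NOT a = NOT 0 = 1
n2 = c OR n1 = 1 OR 1 = 1
n3 = n1 AND n2 = 1 AND 1 = 1
n4 = n3 OR d = 1 OR 1 = 1
n5 = n4 AND b = 1 AND 1 = 1
n6 = NOT n5 = NOT 1 = 0
So n6 = 0 as required.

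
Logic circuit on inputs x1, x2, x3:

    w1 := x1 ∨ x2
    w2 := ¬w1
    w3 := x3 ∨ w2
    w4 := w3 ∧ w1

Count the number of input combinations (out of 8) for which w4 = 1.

3

w4 = w3 ∧ w1 must be 1, so both w3 = 1 and w1 = 1.
Satisfying assignments:
  x1=0, x2=1, x3=1
  x1=1, x2=0, x3=1
  x1=1, x2=1, x3=1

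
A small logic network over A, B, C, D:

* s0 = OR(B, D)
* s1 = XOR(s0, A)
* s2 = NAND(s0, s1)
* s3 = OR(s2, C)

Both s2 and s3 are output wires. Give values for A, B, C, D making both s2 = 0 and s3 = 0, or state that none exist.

A=0, B=1, C=0, D=0

Check with A=0, B=1, C=0, D=0:
s0 = OR(B, D) = OR(1, 0) = 1
s1 = XOR(s0, A) = XOR(1, 0) = 1
s2 = NAND(s0, s1) = NAND(1, 1) = 0
s3 = OR(s2, C) = OR(0, 0) = 0
So s2 = 0 and s3 = 0.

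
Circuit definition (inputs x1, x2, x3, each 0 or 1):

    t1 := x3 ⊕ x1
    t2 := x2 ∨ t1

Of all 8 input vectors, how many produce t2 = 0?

t2 = x2 ∨ t1 must be 0, so both x2 = 0 and t1 = 0.
t1 = x3 ⊕ x1 must be 0, so x3 and x1 are equal.
Satisfying assignments:
  x1=0, x2=0, x3=0
  x1=1, x2=0, x3=1

2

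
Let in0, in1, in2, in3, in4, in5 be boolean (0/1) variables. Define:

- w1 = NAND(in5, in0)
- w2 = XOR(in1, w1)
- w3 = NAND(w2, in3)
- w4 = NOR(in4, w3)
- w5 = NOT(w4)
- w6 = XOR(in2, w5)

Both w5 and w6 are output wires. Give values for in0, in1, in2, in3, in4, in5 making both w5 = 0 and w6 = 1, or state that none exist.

in0=1 in1=0 in2=1 in3=1 in4=0 in5=0

Check with in0=1 in1=0 in2=1 in3=1 in4=0 in5=0:
w1 = NAND(in5, in0) = NAND(0, 1) = 1
w2 = XOR(in1, w1) = XOR(0, 1) = 1
w3 = NAND(w2, in3) = NAND(1, 1) = 0
w4 = NOR(in4, w3) = NOR(0, 0) = 1
w5 = NOT(w4) = NOT 1 = 0
w6 = XOR(in2, w5) = XOR(1, 0) = 1
So w5 = 0 and w6 = 1.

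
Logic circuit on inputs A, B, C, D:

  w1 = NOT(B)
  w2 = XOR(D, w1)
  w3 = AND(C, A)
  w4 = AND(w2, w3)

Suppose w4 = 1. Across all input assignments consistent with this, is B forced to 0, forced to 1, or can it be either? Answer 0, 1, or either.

either

Both values of B occur among assignments with w4 = 1:
  B=0: A=1, B=0, C=1, D=0
  B=1: A=1, B=1, C=1, D=1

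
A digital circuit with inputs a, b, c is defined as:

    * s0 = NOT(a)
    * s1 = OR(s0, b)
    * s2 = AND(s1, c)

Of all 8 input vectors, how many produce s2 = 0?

s2 = AND(s1, c) must be 0, so at least one of s1, c is 0.
Enumerating the 8 input combinations, 5 give s2 = 0 and 3 give s2 = 1.

5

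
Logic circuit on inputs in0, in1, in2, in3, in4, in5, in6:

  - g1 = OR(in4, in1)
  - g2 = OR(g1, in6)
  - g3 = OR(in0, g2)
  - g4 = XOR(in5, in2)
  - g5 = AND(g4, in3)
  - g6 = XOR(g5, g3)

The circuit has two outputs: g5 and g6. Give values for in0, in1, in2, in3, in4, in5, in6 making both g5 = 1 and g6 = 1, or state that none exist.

in0=0, in1=0, in2=0, in3=1, in4=0, in5=1, in6=0

Check with in0=0, in1=0, in2=0, in3=1, in4=0, in5=1, in6=0:
g1 = OR(in4, in1) = OR(0, 0) = 0
g2 = OR(g1, in6) = OR(0, 0) = 0
g3 = OR(in0, g2) = OR(0, 0) = 0
g4 = XOR(in5, in2) = XOR(1, 0) = 1
g5 = AND(g4, in3) = AND(1, 1) = 1
g6 = XOR(g5, g3) = XOR(1, 0) = 1
So g5 = 1 and g6 = 1.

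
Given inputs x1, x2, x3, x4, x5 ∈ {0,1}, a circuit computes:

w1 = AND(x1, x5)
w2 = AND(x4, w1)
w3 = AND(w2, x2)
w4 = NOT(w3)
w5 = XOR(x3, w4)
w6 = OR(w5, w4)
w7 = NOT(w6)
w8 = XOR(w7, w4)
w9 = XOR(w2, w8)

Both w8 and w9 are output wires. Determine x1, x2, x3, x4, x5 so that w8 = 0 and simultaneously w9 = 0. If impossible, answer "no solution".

Across all 32 input combinations, none give both w8 = 0 and w9 = 0.

no solution exists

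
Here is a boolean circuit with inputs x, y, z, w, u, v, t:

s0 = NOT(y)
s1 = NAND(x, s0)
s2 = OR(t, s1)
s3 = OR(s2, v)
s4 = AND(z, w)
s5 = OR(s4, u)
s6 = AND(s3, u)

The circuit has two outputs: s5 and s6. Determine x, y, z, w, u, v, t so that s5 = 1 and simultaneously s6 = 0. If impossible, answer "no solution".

Check with x=0 y=0 z=1 w=1 u=0 v=1 t=1:
s0 = NOT(y) = NOT 0 = 1
s1 = NAND(x, s0) = NAND(0, 1) = 1
s2 = OR(t, s1) = OR(1, 1) = 1
s3 = OR(s2, v) = OR(1, 1) = 1
s4 = AND(z, w) = AND(1, 1) = 1
s5 = OR(s4, u) = OR(1, 0) = 1
s6 = AND(s3, u) = AND(1, 0) = 0
So s5 = 1 and s6 = 0.

x=0 y=0 z=1 w=1 u=0 v=1 t=1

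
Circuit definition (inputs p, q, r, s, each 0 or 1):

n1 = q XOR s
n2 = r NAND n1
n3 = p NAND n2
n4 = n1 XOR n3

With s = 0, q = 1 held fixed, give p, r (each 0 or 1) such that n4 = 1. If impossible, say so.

n4 = n1 XOR n3 must be 1, so n1 and n3 differ.
Check with s = 0, q = 1 and p=1, r=0:
n1 = q XOR s = 1 XOR 0 = 1
n2 = r NAND n1 = 0 NAND 1 = 1
n3 = p NAND n2 = 1 NAND 1 = 0
n4 = n1 XOR n3 = 1 XOR 0 = 1
So n4 = 1.

p=1, r=0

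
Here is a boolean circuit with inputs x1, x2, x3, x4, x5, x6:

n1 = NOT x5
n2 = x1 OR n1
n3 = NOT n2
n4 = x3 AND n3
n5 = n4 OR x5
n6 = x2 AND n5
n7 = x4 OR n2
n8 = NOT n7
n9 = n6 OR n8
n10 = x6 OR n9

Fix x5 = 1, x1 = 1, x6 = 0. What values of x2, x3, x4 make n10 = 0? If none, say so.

x2=0 x3=0 x4=1

n10 = x6 OR n9 must be 0, so both x6 = 0 and n9 = 0.
n9 = n6 OR n8 must be 0, so both n6 = 0 and n8 = 0.
Check with x5 = 1, x1 = 1, x6 = 0 and x2=0, x3=0, x4=1:
n1 = NOT x5 = NOT 1 = 0
n2 = x1 OR n1 = 1 OR 0 = 1
n3 = NOT n2 = NOT 1 = 0
n4 = x3 AND n3 = 0 AND 0 = 0
n5 = n4 OR x5 = 0 OR 1 = 1
n6 = x2 AND n5 = 0 AND 1 = 0
n7 = x4 OR n2 = 1 OR 1 = 1
n8 = NOT n7 = NOT 1 = 0
n9 = n6 OR n8 = 0 OR 0 = 0
n10 = x6 OR n9 = 0 OR 0 = 0
So n10 = 0.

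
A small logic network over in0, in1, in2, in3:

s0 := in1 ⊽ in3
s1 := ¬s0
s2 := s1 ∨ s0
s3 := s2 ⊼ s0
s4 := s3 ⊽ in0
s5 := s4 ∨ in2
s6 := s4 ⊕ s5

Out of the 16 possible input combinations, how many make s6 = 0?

9

s6 = s4 ⊕ s5 must be 0, so s4 and s5 are equal.
Enumerating the 16 input combinations, 9 give s6 = 0 and 7 give s6 = 1.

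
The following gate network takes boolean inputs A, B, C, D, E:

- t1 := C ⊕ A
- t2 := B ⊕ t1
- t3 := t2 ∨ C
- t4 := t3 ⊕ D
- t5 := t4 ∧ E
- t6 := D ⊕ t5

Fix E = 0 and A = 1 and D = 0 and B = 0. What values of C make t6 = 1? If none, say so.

no solution exists

With E = 0 and A = 1 and D = 0 and B = 0 fixed, none of the 2 settings of C give t6 = 1.
For example, with C=0:
t1 = C ⊕ A = 0 ⊕ 1 = 1
t2 = B ⊕ t1 = 0 ⊕ 1 = 1
t3 = t2 ∨ C = 1 ∨ 0 = 1
t4 = t3 ⊕ D = 1 ⊕ 0 = 1
t5 = t4 ∧ E = 1 ∧ 0 = 0
t6 = D ⊕ t5 = 0 ⊕ 0 = 0
giving t6 = 0 ≠ 1.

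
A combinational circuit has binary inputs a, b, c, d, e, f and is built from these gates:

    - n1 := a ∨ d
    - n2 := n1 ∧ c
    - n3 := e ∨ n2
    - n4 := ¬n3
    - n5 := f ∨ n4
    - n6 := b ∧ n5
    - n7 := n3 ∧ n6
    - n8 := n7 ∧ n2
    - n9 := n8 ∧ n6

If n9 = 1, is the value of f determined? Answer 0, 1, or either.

1

n9 = n8 ∧ n6 must be 1, so both n8 = 1 and n6 = 1.
n8 = n7 ∧ n2 must be 1, so both n7 = 1 and n2 = 1.
n6 = b ∧ n5 must be 1, so both b = 1 and n5 = 1.
Every assignment with n9 = 1 has f = 1; there are 6 such assignment(s).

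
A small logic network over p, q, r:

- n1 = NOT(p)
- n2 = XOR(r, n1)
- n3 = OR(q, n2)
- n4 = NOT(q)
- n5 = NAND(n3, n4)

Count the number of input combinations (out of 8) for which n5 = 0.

n5 = NAND(n3, n4) must be 0, so both n3 = 1 and n4 = 1.
n3 = OR(q, n2) must be 1, so at least one of q, n2 is 1.
n4 = NOT(q) must be 1, so q = 0.
Satisfying assignments:
  p=0, q=0, r=0
  p=1, q=0, r=1

2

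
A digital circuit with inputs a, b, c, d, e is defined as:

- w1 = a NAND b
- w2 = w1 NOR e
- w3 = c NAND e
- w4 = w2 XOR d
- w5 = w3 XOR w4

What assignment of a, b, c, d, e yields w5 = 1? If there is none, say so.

a=1, b=1, c=0, d=1, e=0

w5 = w3 XOR w4 must be 1, so w3 and w4 differ.
Check with a=1, b=1, c=0, d=1, e=0:
w1 = a NAND b = 1 NAND 1 = 0
w2 = w1 NOR e = 0 NOR 0 = 1
w3 = c NAND e = 0 NAND 0 = 1
w4 = w2 XOR d = 1 XOR 1 = 0
w5 = w3 XOR w4 = 1 XOR 0 = 1
So w5 = 1 as required.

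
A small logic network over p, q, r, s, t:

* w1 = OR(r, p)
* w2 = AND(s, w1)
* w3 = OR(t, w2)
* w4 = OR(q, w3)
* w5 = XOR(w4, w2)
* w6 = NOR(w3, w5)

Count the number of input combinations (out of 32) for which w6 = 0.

27

w6 = NOR(w3, w5) must be 0, so at least one of w3, w5 is 1.
Enumerating the 32 input combinations, 27 give w6 = 0 and 5 give w6 = 1.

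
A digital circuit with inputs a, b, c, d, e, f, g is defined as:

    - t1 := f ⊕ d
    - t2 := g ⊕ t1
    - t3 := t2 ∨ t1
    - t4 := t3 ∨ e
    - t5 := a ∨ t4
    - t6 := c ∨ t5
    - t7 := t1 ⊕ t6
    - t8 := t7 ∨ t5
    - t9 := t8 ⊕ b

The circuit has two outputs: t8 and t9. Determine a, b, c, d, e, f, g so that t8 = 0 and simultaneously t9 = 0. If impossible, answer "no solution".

a=0 b=0 c=0 d=0 e=0 f=0 g=0

Check with a=0 b=0 c=0 d=0 e=0 f=0 g=0:
t1 = f ⊕ d = 0 ⊕ 0 = 0
t2 = g ⊕ t1 = 0 ⊕ 0 = 0
t3 = t2 ∨ t1 = 0 ∨ 0 = 0
t4 = t3 ∨ e = 0 ∨ 0 = 0
t5 = a ∨ t4 = 0 ∨ 0 = 0
t6 = c ∨ t5 = 0 ∨ 0 = 0
t7 = t1 ⊕ t6 = 0 ⊕ 0 = 0
t8 = t7 ∨ t5 = 0 ∨ 0 = 0
t9 = t8 ⊕ b = 0 ⊕ 0 = 0
So t8 = 0 and t9 = 0.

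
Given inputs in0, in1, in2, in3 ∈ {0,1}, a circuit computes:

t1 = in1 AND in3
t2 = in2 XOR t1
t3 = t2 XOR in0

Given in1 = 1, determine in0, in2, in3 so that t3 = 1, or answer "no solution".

Check with in1 = 1 and in0=1, in2=0, in3=0:
t1 = in1 AND in3 = 1 AND 0 = 0
t2 = in2 XOR t1 = 0 XOR 0 = 0
t3 = t2 XOR in0 = 0 XOR 1 = 1
So t3 = 1.

in0=1 in2=0 in3=0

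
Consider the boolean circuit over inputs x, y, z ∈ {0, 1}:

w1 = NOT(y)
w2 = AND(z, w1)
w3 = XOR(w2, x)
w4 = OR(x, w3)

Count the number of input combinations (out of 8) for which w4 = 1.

5

w4 = OR(x, w3) must be 1, so at least one of x, w3 is 1.
Enumerating the 8 input combinations, 5 give w4 = 1 and 3 give w4 = 0.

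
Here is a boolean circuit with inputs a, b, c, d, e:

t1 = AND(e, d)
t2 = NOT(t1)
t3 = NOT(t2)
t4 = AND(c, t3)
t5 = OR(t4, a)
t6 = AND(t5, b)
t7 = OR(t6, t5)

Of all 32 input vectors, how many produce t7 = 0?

t7 = OR(t6, t5) must be 0, so both t6 = 0 and t5 = 0.
t6 = AND(t5, b) must be 0, so at least one of t5, b is 0.
t5 = OR(t4, a) must be 0, so both t4 = 0 and a = 0.
Enumerating the 32 input combinations, 14 give t7 = 0 and 18 give t7 = 1.

14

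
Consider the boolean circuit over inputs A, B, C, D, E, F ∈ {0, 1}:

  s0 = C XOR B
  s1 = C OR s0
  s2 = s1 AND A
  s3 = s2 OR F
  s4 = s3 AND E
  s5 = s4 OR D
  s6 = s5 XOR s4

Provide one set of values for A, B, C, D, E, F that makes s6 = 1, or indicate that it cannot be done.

A=0, B=0, C=1, D=1, E=1, F=0

Check with A=0, B=0, C=1, D=1, E=1, F=0:
s0 = C XOR B = 1 XOR 0 = 1
s1 = C OR s0 = 1 OR 1 = 1
s2 = s1 AND A = 1 AND 0 = 0
s3 = s2 OR F = 0 OR 0 = 0
s4 = s3 AND E = 0 AND 1 = 0
s5 = s4 OR D = 0 OR 1 = 1
s6 = s5 XOR s4 = 1 XOR 0 = 1
So s6 = 1 as required.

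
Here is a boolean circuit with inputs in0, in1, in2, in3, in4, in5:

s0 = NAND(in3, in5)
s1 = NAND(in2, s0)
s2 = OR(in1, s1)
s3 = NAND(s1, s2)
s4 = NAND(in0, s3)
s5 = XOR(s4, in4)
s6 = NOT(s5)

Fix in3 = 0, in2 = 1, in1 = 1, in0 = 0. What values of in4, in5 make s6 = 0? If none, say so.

Check with in3 = 0, in2 = 1, in1 = 1, in0 = 0 and in4=0, in5=0:
s0 = NAND(in3, in5) = NAND(0, 0) = 1
s1 = NAND(in2, s0) = NAND(1, 1) = 0
s2 = OR(in1, s1) = OR(1, 0) = 1
s3 = NAND(s1, s2) = NAND(0, 1) = 1
s4 = NAND(in0, s3) = NAND(0, 1) = 1
s5 = XOR(s4, in4) = XOR(1, 0) = 1
s6 = NOT(s5) = NOT 1 = 0
So s6 = 0.

in4=0, in5=0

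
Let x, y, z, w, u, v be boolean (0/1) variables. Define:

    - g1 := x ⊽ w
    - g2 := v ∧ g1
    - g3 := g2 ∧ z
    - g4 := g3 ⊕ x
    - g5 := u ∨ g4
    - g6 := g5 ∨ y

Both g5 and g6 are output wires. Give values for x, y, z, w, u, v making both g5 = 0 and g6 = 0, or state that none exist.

Check with x=0, y=0, z=0, w=1, u=0, v=0:
g1 = x ⊽ w = 0 ⊽ 1 = 0
g2 = v ∧ g1 = 0 ∧ 0 = 0
g3 = g2 ∧ z = 0 ∧ 0 = 0
g4 = g3 ⊕ x = 0 ⊕ 0 = 0
g5 = u ∨ g4 = 0 ∨ 0 = 0
g6 = g5 ∨ y = 0 ∨ 0 = 0
So g5 = 0 and g6 = 0.

x=0, y=0, z=0, w=1, u=0, v=0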